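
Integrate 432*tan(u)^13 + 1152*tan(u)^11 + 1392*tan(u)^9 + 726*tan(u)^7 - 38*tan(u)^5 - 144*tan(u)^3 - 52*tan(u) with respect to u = (36*tan(u)^10 + 72*tan(u)^8 + 84*tan(u)^6 + 9*tan(u)^4 - 23*tan(u)^2 - 26)*tan(u)^2 + C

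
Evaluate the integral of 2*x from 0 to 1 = 1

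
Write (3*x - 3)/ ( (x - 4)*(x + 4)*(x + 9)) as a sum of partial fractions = -6/(13*(x + 9)) + 3/(8*(x + 4)) + 9/(104*(x - 4))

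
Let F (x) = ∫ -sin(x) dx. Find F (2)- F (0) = -1 + cos(2)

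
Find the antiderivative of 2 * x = x^2 + C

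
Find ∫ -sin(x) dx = cos(x) + C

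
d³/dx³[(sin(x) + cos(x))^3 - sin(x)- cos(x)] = -sqrt(2)*(27*sin(3*x + pi/4) + cos(x + pi/4))/2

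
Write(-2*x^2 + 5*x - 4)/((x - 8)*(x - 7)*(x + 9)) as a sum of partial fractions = -211/(272*(x + 9)) + 67/(16*(x - 7)) - 92/(17*(x - 8))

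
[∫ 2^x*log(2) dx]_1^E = -2 + 2^E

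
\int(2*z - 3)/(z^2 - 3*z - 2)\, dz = log(-z^2 + 3*z + 2) + C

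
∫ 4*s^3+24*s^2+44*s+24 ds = s^4 + 8*s^3 + 22*s^2 + 24*s + C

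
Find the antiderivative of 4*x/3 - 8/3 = 2*x^2/3 - 8*x/3 + C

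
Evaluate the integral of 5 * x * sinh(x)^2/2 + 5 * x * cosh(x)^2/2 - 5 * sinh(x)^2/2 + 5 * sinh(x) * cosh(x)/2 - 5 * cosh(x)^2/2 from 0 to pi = -(5 - 5*pi)*sinh(2*pi)/4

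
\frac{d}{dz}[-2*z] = -2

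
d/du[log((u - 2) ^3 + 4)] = (3*u^2 - 12*u + 12)/(u^3 - 6*u^2 + 12*u - 4)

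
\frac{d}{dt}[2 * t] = 2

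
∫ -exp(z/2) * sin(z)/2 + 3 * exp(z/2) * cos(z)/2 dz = sqrt(2)*exp(z/2)*sin(z + pi/4) + C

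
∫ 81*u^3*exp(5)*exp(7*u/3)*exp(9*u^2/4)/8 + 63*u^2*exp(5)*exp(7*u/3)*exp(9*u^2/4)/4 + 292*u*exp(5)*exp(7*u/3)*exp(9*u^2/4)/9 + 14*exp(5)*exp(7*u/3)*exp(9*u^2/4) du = (27*u^2 + 28*u + 60)*exp(9*u^2/4 + 7*u/3 + 5)/12 + C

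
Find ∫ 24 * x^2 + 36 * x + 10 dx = 8*x^3 + 18*x^2 + 10*x + C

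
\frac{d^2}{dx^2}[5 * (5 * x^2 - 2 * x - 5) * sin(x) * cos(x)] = -50*x^2*sin(2*x) + 20*x*sin(2*x) + 100*x*cos(2*x) + 75*sin(2*x) - 20*cos(2*x)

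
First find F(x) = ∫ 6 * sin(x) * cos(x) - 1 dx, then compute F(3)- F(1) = -2 - 3*cos(6)/2 + 3*cos(2)/2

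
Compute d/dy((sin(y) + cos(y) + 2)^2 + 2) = 2*cos(2*y) + 4*sqrt(2)*cos(y + pi/4)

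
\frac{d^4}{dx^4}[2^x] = 2^x*log(2)^4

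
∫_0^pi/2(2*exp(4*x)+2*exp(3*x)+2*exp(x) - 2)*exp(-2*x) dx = -1 + (-exp(-pi/2) + 1 + exp(pi/2))^2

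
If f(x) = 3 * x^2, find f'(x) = 6*x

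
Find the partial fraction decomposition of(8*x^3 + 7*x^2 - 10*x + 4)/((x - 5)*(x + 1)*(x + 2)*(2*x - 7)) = -3182/(297*(2*x - 7)) + 12/(77*(x + 2)) + 13/(54*(x + 1)) + 1129/(126*(x - 5))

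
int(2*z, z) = z^2 + C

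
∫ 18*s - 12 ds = 9*s^2 - 12*s + C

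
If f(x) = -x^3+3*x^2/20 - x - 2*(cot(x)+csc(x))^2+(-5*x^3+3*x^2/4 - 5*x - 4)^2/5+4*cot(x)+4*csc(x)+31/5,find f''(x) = 150*x^4 - 30*x^3 + 2427*x^2/20 + 33*x - 12*(-1 + sin(x)^(-2))^2 + 199/10 + 4*sqrt(2)*cos(x + pi/4)/sin(x)^2 - 8/sin(x)^2 + 8*cos(x)/sin(x)^3 + 8/sin(x)^3 - 24*cos(x)/sin(x)^4 - 12/sin(x)^4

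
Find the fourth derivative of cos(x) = cos(x)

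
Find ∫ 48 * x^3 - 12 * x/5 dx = 12*x^4 - 6*x^2/5 + C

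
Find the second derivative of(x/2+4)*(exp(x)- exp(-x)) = (x*exp(2*x) - x + 10*exp(2*x) - 6)*exp(-x)/2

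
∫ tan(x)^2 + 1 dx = tan(x) + C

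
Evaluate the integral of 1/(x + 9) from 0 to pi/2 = -log(6) + log(pi/3 + 6)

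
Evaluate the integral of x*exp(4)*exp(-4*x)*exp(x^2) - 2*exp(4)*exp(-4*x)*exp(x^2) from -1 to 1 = -exp(9)/2 + E/2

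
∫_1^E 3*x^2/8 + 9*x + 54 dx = -2197/8 + (E/2 + 6)^3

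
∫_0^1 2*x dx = 1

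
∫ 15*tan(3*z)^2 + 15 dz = 5*tan(3*z) + C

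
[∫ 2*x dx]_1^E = -1 + exp(2)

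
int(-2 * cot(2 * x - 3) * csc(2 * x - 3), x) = csc(2*x - 3) + C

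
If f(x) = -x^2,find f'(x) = -2*x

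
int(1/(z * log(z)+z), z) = log(log(z) + 1) + C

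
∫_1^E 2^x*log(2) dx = -2 + 2^E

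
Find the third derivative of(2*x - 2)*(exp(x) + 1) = 2*x*exp(x) + 4*exp(x)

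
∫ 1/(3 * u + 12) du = log(u + 4)/3 + C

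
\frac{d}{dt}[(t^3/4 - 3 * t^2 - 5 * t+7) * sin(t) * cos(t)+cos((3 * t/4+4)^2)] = t^3*cos(2*t)/4 + 3*t^2*sin(2*t)/8 - 3*t^2*cos(2*t) - 3*t*sin(2*t) - 9*t*sin(9*t^2/16 + 6*t + 16)/8 - 5*t*cos(2*t) - 5*sin(2*t)/2 - 6*sin(9*t^2/16 + 6*t + 16) + 7*cos(2*t)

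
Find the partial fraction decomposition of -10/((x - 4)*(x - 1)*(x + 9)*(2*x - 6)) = 1/(312*(x + 9)) - 1/(12*(x - 1)) + 5/(24*(x - 3)) - 5/(39*(x - 4))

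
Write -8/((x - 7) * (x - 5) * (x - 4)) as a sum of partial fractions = -8/(3*(x - 4)) + 4/(x - 5) - 4/(3*(x - 7))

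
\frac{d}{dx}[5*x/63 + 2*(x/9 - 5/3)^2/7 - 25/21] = 4*x/567 - 5/189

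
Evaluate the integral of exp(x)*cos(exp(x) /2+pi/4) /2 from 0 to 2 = sin(pi/4 + exp(2)/2) - sin((2 + pi)/4)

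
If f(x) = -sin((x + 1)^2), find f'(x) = -2*(x + 1)*cos(x^2 + 2*x + 1)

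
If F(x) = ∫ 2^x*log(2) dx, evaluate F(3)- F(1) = 6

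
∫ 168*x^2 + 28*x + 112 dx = 56*x^3 + 14*x^2 + 112*x + C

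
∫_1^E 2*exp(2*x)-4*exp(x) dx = -(-2 + E)^2 + (-2 + exp(E))^2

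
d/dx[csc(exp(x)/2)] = -exp(x)*cot(exp(x)/2)*csc(exp(x)/2)/2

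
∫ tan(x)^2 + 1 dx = tan(x) + C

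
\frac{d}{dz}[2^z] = 2^z*log(2)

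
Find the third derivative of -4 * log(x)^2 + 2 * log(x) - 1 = (28 - 16*log(x))/x^3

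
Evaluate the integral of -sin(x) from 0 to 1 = -1 + cos(1)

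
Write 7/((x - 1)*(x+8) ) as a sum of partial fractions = -7/(9*(x + 8)) + 7/(9*(x - 1))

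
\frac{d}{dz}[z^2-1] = 2*z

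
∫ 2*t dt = t^2 + C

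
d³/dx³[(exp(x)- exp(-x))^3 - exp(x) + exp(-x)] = (27*exp(6*x) - 4*exp(4*x) - 4*exp(2*x) + 27)*exp(-3*x)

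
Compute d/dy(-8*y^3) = -24*y^2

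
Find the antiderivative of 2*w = w^2 + C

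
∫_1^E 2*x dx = -1 + exp(2)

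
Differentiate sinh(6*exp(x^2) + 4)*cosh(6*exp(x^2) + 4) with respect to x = 12*x*exp(x^2)*sinh(6*exp(x^2) + 4)^2 + 12*x*exp(x^2)*cosh(6*exp(x^2) + 4)^2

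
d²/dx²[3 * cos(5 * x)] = -75*cos(5*x)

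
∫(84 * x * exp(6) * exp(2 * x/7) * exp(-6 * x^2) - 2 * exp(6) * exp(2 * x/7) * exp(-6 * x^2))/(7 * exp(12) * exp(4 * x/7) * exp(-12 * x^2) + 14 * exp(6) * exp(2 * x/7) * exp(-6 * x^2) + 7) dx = 1/(exp(-6*x^2 + 2*x/7 + 6) + 1) + C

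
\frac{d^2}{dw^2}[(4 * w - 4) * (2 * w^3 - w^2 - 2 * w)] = 96*w^2 - 72*w - 8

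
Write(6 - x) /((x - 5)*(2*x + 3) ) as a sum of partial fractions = -15/(13*(2*x + 3)) + 1/(13*(x - 5))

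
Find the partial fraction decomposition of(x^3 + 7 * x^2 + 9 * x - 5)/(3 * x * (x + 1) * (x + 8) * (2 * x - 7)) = 1241/(4347*(2*x - 7)) + 47/(1288*(x + 8)) - 8/(189*(x + 1)) + 5/(168*x)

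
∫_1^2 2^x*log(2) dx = 2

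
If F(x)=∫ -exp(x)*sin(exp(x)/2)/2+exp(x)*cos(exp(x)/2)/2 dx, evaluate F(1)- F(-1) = sqrt(2)*(-sin((2*exp(-1) + pi)/4) + sin((pi + 2*E)/4))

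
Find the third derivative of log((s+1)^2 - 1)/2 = (2*s^3 + 6*s^2 + 12*s + 8)/(s^6 + 6*s^5 + 12*s^4 + 8*s^3)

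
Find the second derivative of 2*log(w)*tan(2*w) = (16*w^2*log(w)*sin(2*w)/cos(2*w)^3 + 8*w/cos(2*w)^2 - 2*tan(2*w))/w^2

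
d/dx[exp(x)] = exp(x)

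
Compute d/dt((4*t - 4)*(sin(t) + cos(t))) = -4*t*sin(t) + 4*t*cos(t) + 8*sin(t)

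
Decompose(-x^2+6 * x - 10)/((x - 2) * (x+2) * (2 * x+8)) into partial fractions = -25/(12*(x + 4)) + 13/(8*(x + 2)) - 1/(24*(x - 2))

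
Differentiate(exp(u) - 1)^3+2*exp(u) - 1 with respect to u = 3*exp(3*u) - 6*exp(2*u) + 5*exp(u)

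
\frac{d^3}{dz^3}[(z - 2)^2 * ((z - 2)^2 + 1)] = 24*z - 48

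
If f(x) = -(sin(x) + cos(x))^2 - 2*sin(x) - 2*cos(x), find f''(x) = 4*sin(2*x) + 2*sqrt(2)*sin(x + pi/4)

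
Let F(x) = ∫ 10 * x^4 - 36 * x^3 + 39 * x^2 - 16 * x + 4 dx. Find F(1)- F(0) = 2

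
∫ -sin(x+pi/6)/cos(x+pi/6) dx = log(cos(x + pi/6)) + C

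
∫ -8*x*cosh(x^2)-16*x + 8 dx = -8*x^2 + 8*x - 4*sinh(x^2) + C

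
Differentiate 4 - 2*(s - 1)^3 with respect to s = -6*s^2 + 12*s - 6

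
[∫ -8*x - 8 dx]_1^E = 16 - 4*(1 + E)^2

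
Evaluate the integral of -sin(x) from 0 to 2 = -1 + cos(2)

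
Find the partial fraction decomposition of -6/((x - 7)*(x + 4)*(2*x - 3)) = 24/(121*(2*x - 3)) - 6/(121*(x + 4)) - 6/(121*(x - 7))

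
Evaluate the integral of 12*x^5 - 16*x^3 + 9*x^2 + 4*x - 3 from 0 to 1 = 0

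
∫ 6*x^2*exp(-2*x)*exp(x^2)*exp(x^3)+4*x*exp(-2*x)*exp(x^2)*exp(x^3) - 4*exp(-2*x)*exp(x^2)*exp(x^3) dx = 2*exp(x*(x^2 + x - 2)) + C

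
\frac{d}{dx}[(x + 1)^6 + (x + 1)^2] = 6*x^5 + 30*x^4 + 60*x^3 + 60*x^2 + 32*x + 8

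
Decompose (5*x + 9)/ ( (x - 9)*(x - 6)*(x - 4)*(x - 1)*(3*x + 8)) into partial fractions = -27/(15400*(3*x + 8)) - 7/(660*(x - 1)) + 29/(600*(x - 4)) - 1/(20*(x - 6)) + 9/(700*(x - 9))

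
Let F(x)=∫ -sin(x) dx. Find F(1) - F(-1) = 0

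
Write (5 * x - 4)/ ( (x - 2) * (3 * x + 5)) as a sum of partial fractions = 37/(11*(3*x + 5)) + 6/(11*(x - 2))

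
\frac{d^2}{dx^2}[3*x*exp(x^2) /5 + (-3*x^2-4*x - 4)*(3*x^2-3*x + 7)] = 12*x^3*exp(x^2)/5 - 108*x^2 + 18*x*exp(x^2)/5 - 18*x - 42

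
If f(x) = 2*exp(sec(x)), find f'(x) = 2*exp(sec(x))*tan(x)*sec(x)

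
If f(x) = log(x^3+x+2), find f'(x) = (3*x^2 + 1)/(x^3 + x + 2)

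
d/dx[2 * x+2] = 2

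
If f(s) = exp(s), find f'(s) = exp(s)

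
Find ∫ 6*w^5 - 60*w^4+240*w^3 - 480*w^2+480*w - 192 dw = w^6 - 12*w^5 + 60*w^4 - 160*w^3 + 240*w^2 - 192*w + C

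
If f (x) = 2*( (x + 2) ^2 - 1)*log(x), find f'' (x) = (4*x^2*log(x) + 6*x^2 + 8*x - 6)/x^2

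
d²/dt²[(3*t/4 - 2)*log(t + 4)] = (3*t + 32)/(4*t^2 + 32*t + 64)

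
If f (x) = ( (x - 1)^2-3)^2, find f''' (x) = 24*x - 24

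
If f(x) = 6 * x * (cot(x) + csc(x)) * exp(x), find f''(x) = 6*(x/tan(x) - 2*x*cos(x)/sin(x)^2 + 2*sqrt(2)*x*cos(x + pi/4)/sin(x)^3 + 2*x/sin(x)^3 + 2/tan(x) + 2/sin(x) - 2*cos(x)/sin(x)^2 - 2/sin(x)^2)*exp(x)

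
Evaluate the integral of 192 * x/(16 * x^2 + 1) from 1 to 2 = -6*log(17) + 6*log(65)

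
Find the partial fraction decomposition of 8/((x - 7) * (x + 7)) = -4/(7*(x + 7)) + 4/(7*(x - 7))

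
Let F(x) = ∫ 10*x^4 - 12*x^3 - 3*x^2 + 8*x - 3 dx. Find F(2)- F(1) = 19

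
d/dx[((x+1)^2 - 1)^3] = 6*x^5 + 30*x^4 + 48*x^3 + 24*x^2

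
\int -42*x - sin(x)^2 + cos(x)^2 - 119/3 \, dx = -21*x^2 - 119*x/3 + sin(2*x)/2 + C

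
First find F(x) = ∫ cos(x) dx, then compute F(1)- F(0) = sin(1)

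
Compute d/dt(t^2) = 2*t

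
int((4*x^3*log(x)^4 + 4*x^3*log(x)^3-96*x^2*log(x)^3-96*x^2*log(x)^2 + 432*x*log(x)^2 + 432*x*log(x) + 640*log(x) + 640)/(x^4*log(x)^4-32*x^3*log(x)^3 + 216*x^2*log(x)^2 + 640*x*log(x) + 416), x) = log((-x^2*log(x)^2 + 16*x*log(x) + 20)^2/16 + 1) + C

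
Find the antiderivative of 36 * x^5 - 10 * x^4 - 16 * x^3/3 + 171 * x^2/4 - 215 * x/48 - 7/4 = 6*x^6 - 2*x^5 - 4*x^4/3 + 57*x^3/4 - 215*x^2/96 - 7*x/4 + C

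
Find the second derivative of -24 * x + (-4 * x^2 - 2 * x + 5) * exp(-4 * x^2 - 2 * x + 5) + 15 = (-256*x^4 - 256*x^3 + 400*x^2 + 232*x - 20)*exp(-4*x^2 - 2*x + 5)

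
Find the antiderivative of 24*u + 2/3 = 12*u^2 + 2*u/3 + C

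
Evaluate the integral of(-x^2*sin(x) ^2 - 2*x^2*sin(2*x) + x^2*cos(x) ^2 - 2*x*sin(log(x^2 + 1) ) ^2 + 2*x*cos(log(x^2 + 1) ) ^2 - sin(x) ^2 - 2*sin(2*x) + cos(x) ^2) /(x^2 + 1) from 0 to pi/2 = -2 + sin(2*log(1 + pi^2/4))/2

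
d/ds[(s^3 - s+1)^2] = 6*s^5 - 8*s^3 + 6*s^2 + 2*s - 2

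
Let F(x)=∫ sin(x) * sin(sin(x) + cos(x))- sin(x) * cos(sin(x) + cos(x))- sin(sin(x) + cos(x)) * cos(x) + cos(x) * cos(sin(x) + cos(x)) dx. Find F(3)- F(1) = sqrt(2)*(-sin(pi/4 + sqrt(2)*sin(pi/4 + 1)) + sin(sqrt(2)*sin(pi/4 + 3) + pi/4))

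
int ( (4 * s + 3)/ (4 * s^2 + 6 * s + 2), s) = log(2*s^2 + 3*s + 1)/2 + C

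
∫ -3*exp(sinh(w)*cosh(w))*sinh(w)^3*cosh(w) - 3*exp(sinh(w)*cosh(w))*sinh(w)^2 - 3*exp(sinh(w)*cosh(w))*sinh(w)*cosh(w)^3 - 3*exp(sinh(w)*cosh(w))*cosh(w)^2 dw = -3*exp(sinh(2*w)/2)*sinh(2*w)/2 + C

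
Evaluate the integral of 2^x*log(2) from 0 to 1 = 1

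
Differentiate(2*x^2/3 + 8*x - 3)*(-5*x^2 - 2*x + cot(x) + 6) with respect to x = -40*x^3/3 - 2*x^2*cot(x)^2/3 - 374*x^2/3 - 8*x*cot(x)^2 + 4*x*cot(x)/3 - 2*x + 3*cot(x)^2 + 8*cot(x) + 57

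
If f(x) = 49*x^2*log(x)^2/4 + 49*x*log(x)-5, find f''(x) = (49*x*log(x)^2 + 147*x*log(x) + 49*x + 98)/(2*x)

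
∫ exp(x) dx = exp(x) + C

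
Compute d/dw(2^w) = 2^w*log(2)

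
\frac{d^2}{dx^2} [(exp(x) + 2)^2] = 4*exp(2*x) + 4*exp(x)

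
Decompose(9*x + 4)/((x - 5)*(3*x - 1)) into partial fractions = -3/(2*(3*x - 1)) + 7/(2*(x - 5))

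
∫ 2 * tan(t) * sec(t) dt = 2*sec(t) + C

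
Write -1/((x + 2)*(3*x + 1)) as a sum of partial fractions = -3/(5*(3*x + 1)) + 1/(5*(x + 2))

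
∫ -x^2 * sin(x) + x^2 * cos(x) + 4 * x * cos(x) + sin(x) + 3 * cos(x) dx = sqrt(2)*(x + 1)^2*sin(x + pi/4) + C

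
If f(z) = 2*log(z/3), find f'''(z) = 4/z^3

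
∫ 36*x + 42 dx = 18*x^2 + 42*x + C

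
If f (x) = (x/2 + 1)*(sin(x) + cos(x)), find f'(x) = -x*sin(x)/2 + x*cos(x)/2 - sin(x)/2 + 3*cos(x)/2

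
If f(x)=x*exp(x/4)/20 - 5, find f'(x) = x*exp(x/4)/80 + exp(x/4)/20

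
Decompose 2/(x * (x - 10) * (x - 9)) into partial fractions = -2/(9*(x - 9)) + 1/(5*(x - 10)) + 1/(45*x)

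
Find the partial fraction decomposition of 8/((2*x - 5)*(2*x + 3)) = -1/(2*x + 3) + 1/(2*x - 5)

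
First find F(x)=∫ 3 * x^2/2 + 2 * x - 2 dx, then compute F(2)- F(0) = 4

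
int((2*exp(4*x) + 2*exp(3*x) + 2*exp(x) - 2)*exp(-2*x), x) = 4*(sinh(x) + 1)*sinh(x) + C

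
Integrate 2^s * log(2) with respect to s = 2^s + C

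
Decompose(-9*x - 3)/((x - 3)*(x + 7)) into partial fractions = -6/(x + 7) - 3/(x - 3)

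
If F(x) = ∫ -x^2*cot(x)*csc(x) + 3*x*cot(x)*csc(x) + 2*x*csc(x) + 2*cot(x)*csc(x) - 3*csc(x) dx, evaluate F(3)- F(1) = -2*csc(3) + 4*csc(1)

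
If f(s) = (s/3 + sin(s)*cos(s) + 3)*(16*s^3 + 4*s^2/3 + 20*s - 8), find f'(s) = 16*s^3*cos(2*s) + 64*s^3/3 + 24*s^2*sin(2*s) + 4*s^2*cos(2*s)/3 + 436*s^2/3 + 4*s*sin(2*s)/3 + 20*s*cos(2*s) + 64*s/3 + 10*sin(2*s) - 8*cos(2*s) + 172/3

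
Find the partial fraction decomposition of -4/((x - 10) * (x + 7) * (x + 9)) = -2/(19*(x + 9)) + 2/(17*(x + 7)) - 4/(323*(x - 10))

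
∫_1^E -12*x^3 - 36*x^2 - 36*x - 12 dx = (1 + E)^3*(-3*E - 3) + 48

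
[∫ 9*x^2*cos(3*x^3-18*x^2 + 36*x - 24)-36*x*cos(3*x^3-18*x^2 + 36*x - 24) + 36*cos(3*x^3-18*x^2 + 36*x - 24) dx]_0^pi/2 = sin(24) + sin(3*(-2 + pi/2)^3)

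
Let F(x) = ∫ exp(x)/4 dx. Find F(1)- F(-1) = -exp(-1)/4 + E/4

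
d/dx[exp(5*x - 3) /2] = 5*exp(5*x - 3)/2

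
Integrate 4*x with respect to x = 2*x^2 + C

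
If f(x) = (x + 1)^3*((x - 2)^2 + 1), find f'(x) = 5*x^4 - 4*x^3 - 12*x^2 + 8*x + 11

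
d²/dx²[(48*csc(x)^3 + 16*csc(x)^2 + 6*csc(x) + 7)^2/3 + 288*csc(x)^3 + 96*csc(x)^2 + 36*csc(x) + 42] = 8*(-8 - 274/(3*sin(x)) - 632/sin(x)^2 - 1253/(3*sin(x)^3) - 736/sin(x)^4 - 8288/(3*sin(x)^5) + 1920/sin(x)^6 + 4032/sin(x)^7)/sin(x)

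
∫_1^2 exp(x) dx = -E + exp(2)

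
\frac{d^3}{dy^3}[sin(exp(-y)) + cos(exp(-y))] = sqrt(2)*(-exp(2*y)*sin(pi/4 - exp(-y)) + 3*exp(y)*sin(pi/4 + exp(-y)) + sin(pi/4 - exp(-y)))*exp(-3*y)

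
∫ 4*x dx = 2*x^2 + C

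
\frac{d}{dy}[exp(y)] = exp(y)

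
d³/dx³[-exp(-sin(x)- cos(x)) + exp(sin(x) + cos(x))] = 2*(-3*exp(2*sin(x) + 2*cos(x))*sin(x + pi/4) - sqrt(2)*exp(2*sin(x))*exp(2*cos(x))*sin(x)*cos(x) - sqrt(2)*sin(x)*cos(x) + 3*sin(x + pi/4))*exp(-sqrt(2)*sin(x + pi/4))*cos(x + pi/4)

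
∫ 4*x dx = 2*x^2 + C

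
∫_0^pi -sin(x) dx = -2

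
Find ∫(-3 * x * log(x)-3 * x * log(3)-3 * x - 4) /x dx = -(3*x + 4)*log(3*x) + C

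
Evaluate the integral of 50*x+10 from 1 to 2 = 85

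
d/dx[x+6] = 1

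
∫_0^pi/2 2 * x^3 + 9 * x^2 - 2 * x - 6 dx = (-pi + pi^3/8)*(pi/4 + 3)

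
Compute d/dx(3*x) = 3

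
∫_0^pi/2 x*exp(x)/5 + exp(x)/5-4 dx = -pi*(2 - exp(pi/2)/10)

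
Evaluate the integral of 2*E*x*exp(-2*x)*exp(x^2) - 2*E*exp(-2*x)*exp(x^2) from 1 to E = -1 + exp((-1 + E)^2)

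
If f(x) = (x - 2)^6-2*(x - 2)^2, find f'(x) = 6*x^5 - 60*x^4 + 240*x^3 - 480*x^2 + 476*x - 184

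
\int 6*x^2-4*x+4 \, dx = 2*x^3 - 2*x^2 + 4*x + C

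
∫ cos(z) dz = sin(z) + C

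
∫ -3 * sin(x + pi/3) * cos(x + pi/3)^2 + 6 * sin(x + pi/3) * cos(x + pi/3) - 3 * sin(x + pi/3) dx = (cos(x + pi/3) - 1)^3 + C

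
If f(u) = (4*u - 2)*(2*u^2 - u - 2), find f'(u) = 24*u^2 - 16*u - 6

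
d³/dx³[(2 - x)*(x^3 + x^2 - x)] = 6 - 24*x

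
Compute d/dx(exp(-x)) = -exp(-x)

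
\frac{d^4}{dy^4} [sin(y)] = sin(y)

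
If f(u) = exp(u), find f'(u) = exp(u)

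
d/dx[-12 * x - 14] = -12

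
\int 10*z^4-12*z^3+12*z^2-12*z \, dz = 2*z^5 - 3*z^4 + 4*z^3 - 6*z^2 + C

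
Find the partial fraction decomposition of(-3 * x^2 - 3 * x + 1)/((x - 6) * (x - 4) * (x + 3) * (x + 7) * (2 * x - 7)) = -148/(273*(2*x - 7)) - 125/(12012*(x + 7)) + 17/(3276*(x + 3)) + 59/(154*(x - 4)) - 25/(234*(x - 6))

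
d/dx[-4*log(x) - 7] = -4/x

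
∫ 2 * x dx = x^2 + C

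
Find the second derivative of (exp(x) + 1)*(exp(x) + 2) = 4*exp(2*x) + 3*exp(x)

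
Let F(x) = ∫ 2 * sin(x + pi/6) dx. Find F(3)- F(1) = 2*cos(pi/6 + 1) - 2*cos(pi/6 + 3)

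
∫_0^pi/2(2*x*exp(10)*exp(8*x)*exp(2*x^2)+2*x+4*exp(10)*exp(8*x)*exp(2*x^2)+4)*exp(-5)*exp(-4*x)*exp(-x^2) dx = -exp(5) - exp(-(pi/2 + 2)^2 - 1) + exp(-5) + exp(1 + (pi/2 + 2)^2)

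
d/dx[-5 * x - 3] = -5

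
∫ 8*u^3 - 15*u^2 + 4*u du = 2*u^4 - 5*u^3 + 2*u^2 + C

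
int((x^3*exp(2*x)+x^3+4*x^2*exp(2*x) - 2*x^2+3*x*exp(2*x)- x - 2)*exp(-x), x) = 2*(x^3 + x^2 + x - 1)*sinh(x) + C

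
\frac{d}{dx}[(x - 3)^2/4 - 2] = x/2 - 3/2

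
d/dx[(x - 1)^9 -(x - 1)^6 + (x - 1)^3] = 9*x^8 - 72*x^7 + 252*x^6 - 510*x^5 + 660*x^4 - 564*x^3 + 315*x^2 - 108*x + 18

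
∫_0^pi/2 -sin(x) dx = -1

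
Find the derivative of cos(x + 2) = -sin(x + 2)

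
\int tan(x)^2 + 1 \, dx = tan(x) + C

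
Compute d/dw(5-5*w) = -5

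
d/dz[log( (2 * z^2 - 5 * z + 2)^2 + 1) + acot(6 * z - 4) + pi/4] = (576*z^5 - 2952*z^4 + 5648*z^3 - 5106*z^2 + 2202*z - 370)/(144*z^6 - 912*z^5 + 2216*z^4 - 2644*z^3 + 1701*z^2 - 580*z + 85)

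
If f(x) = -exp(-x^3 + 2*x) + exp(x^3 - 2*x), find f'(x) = 3*x^2*exp(-x^3 + 2*x) + 3*x^2*exp(x^3 - 2*x) - 2*exp(-x^3 + 2*x) - 2*exp(x^3 - 2*x)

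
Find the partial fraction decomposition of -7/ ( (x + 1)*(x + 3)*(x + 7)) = -7/(24*(x + 7)) + 7/(8*(x + 3)) - 7/(12*(x + 1))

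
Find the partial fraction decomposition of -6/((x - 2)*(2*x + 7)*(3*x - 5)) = 54/(31*(3*x - 5)) - 24/(341*(2*x + 7)) - 6/(11*(x - 2))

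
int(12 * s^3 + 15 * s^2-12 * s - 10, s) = 3*s^4 + 5*s^3 - 6*s^2 - 10*s + C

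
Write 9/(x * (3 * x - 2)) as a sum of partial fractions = 27/(2*(3*x - 2)) - 9/(2*x)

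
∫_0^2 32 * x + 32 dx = 128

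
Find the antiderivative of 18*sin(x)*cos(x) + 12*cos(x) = (3*sin(x) + 2)^2 + C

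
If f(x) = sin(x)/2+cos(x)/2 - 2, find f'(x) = -sin(x)/2 + cos(x)/2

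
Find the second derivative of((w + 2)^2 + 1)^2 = 12*w^2 + 48*w + 52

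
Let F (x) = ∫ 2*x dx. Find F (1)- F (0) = 1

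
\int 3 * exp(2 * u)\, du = 3*exp(2*u)/2 + C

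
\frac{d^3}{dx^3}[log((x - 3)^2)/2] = 2/(x^3 - 9*x^2 + 27*x - 27)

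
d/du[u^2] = 2*u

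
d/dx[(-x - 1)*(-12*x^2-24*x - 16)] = 36*x^2 + 72*x + 40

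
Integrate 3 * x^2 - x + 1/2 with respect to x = x^3 - x^2/2 + x/2 + C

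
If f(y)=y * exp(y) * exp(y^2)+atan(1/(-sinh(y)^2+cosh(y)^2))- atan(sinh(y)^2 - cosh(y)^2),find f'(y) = 2*y^2*exp(y^2 + y) + y*exp(y^2 + y) + exp(y^2 + y)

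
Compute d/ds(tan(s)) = cos(s)^(-2)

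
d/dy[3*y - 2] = 3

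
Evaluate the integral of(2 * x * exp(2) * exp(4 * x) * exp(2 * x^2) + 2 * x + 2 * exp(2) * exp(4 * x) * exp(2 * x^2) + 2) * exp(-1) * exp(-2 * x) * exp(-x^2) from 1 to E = -exp(4) - exp(-(1 + E)^2) + exp(-4) + exp((1 + E)^2)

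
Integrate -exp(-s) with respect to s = exp(-s) + C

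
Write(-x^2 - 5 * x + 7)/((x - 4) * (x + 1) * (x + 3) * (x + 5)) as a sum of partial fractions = -7/(72*(x + 5)) + 13/(28*(x + 3)) - 11/(40*(x + 1)) - 29/(315*(x - 4))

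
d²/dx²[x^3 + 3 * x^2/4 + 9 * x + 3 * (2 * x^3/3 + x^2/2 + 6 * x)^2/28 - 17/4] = 10*x^4/7 + 10*x^3/7 + 297*x^2/28 + 69*x/7 + 129/14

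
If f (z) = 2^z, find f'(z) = 2^z*log(2)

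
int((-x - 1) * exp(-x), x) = (x + 2)*exp(-x) + C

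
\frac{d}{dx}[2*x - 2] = 2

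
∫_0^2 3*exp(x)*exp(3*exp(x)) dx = -exp(3) + exp(3*exp(2))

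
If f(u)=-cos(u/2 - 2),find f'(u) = sin(u/2 - 2)/2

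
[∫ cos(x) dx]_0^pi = 0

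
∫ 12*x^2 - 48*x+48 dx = 4*x^3 - 24*x^2 + 48*x + C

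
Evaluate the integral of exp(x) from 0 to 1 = -1 + E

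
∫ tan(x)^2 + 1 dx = tan(x) + C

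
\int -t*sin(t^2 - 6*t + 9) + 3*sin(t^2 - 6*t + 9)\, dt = cos((t - 3)^2)/2 + C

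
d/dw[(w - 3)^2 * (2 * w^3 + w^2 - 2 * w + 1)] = 10*w^4 - 44*w^3 + 30*w^2 + 44*w - 24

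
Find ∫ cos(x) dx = sin(x) + C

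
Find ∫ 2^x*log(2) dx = 2^x + C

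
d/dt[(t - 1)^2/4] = t/2 - 1/2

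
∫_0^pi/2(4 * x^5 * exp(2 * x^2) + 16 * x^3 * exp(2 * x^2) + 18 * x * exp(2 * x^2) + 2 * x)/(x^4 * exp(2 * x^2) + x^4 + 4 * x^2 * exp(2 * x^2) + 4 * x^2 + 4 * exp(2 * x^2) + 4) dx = -log(2) - 1/2 + (1 + pi^2/4)/(2 + pi^2/4) + log(1 + exp(pi^2/2))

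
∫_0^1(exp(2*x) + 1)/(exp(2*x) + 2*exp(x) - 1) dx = -log(2) + log(-exp(-1) + 2 + E)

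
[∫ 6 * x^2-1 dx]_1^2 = 13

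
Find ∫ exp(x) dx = exp(x) + C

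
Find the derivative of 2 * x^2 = 4*x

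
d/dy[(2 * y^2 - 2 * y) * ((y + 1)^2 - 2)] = 8*y^3 + 6*y^2 - 12*y + 2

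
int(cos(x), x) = sin(x) + C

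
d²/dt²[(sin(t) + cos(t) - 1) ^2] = -4*sin(2*t) + 2*sqrt(2)*sin(t + pi/4)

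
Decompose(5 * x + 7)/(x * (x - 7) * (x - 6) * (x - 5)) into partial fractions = 16/(5*(x - 5)) - 37/(6*(x - 6)) + 3/(x - 7) - 1/(30*x)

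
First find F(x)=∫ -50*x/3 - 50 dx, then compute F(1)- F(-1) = -100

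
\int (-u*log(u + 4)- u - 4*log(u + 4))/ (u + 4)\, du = -u*log(u + 4) + C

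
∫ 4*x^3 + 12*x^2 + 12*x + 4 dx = x^4 + 4*x^3 + 6*x^2 + 4*x + C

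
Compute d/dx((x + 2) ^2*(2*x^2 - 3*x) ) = 8*x^3 + 15*x^2 - 8*x - 12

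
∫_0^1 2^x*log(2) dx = 1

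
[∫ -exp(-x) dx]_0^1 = -1 + exp(-1)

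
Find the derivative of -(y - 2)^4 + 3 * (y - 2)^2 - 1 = -4*y^3 + 24*y^2 - 42*y + 20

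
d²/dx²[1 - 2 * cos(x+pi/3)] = 2*cos(x + pi/3)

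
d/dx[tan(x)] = cos(x)^(-2)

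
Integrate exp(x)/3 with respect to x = exp(x)/3 + C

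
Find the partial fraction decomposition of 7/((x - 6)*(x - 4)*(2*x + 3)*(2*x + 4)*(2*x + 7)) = 7/(855*(2*x + 7)) + 7/(165*(2*x + 3)) - 7/(288*(x + 2)) - 7/(3960*(x - 4)) + 7/(9120*(x - 6))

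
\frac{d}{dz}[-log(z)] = -1/z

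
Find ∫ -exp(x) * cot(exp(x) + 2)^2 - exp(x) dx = cot(exp(x) + 2) + C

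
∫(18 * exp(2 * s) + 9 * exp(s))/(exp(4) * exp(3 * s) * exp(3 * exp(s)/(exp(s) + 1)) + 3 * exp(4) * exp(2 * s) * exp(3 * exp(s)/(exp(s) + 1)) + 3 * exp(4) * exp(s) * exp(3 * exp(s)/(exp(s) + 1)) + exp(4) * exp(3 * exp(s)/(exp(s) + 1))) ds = -(7*exp(s) + 4)*exp(-(7*exp(s) + 4)/(exp(s) + 1))/(exp(s) + 1) + C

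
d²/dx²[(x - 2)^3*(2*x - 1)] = 24*x^2 - 78*x + 60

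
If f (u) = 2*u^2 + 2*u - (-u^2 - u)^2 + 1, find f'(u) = -4*u^3 - 6*u^2 + 2*u + 2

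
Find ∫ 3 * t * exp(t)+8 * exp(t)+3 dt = (3*t + 5)*(exp(t) + 1) + C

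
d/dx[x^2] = 2*x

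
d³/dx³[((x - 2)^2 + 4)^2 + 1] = 24*x - 48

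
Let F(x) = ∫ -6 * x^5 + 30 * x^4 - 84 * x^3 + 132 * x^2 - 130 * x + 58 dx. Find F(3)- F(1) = -216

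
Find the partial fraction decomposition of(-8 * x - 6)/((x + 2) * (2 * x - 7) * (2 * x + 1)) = 1/(6*(2*x + 1)) - 17/(22*(2*x - 7)) + 10/(33*(x + 2))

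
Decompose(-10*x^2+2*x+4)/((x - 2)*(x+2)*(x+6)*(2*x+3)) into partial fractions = 172/(63*(2*x + 3)) + 23/(18*(x + 6)) - 5/(2*(x + 2)) - 1/(7*(x - 2))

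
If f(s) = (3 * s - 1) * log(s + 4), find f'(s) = (3*s*log(s + 4) + 3*s + 12*log(s + 4) - 1)/(s + 4)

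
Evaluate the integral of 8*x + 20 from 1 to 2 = 32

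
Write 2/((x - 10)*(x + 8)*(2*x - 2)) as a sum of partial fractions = 1/(162*(x + 8)) - 1/(81*(x - 1)) + 1/(162*(x - 10))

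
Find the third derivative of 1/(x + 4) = -6/(x^4 + 16*x^3 + 96*x^2 + 256*x + 256)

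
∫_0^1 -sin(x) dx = -1 + cos(1)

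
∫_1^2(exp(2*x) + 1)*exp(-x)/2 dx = -E/2 - exp(-2)/2 + exp(-1)/2 + exp(2)/2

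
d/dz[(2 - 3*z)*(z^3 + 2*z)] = -12*z^3 + 6*z^2 - 12*z + 4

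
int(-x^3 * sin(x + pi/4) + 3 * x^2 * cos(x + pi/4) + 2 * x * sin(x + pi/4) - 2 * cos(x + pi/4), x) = x*(x^2 - 2)*cos(x + pi/4) + C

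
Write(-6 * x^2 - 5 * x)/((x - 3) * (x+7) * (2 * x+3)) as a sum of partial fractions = 8/(33*(2*x + 3)) - 259/(110*(x + 7)) - 23/(30*(x - 3))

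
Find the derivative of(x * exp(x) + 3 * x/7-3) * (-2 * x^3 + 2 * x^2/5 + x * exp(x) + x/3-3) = -2*x^4*exp(x) - 38*x^3*exp(x)/5 - 24*x^3/7 + 2*x^2*exp(2*x) + 206*x^2*exp(x)/105 + 648*x^2/35 + 2*x*exp(2*x) - 94*x*exp(x)/21 - 74*x/35 - 6*exp(x) - 16/7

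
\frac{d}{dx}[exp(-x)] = -exp(-x)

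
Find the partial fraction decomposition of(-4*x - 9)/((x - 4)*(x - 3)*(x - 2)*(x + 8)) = -23/(1320*(x + 8)) - 17/(20*(x - 2)) + 21/(11*(x - 3)) - 25/(24*(x - 4))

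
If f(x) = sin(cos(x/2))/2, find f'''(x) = (sin(x/2)^2*cos(cos(x/2)) - 3*sin(cos(x/2))*cos(x/2) + cos(cos(x/2)))*sin(x/2)/16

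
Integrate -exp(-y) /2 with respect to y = exp(-y)/2 + C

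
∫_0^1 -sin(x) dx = -1 + cos(1)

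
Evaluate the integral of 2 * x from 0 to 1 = 1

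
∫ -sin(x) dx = cos(x) + C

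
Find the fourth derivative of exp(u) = exp(u)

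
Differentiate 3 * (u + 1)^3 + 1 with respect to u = 9*u^2 + 18*u + 9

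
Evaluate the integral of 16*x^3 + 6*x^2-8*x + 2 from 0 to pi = 2*pi*(-2*pi + 1 + pi^2 + 2*pi^3)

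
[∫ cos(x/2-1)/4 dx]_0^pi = cos(1)/2 + sin(1)/2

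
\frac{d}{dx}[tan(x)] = cos(x)^(-2)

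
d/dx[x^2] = 2*x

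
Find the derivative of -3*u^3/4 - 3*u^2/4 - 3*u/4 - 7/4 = -9*u^2/4 - 3*u/2 - 3/4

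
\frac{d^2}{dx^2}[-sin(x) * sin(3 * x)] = 2*cos(2*x) - 8*cos(4*x)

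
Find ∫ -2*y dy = -y^2 + C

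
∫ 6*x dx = 3*x^2 + C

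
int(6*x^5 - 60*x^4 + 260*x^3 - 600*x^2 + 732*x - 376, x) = x^6 - 12*x^5 + 65*x^4 - 200*x^3 + 366*x^2 - 376*x + C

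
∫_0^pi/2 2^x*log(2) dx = -1 + 2^(pi/2)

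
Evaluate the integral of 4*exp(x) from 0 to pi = -4 + 4*exp(pi)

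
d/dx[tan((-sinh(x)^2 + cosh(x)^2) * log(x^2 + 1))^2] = -4*x*(tan(log(x^2 + 1)*sinh(x)^2 - log(x^2 + 1)*cosh(x)^2)^2 + 1)*tan(log(x^2 + 1)*sinh(x)^2 - log(x^2 + 1)*cosh(x)^2)/(x^2 + 1)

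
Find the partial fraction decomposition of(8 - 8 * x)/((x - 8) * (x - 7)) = 48/(x - 7) - 56/(x - 8)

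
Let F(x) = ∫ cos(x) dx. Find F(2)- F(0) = sin(2)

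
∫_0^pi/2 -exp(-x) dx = -1 + exp(-pi/2)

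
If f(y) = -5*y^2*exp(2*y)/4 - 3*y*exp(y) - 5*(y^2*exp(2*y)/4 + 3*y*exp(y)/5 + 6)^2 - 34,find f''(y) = -5*y^4*exp(4*y) - 10*y^3*exp(4*y) - 27*y^3*exp(3*y)/2 - 15*y^2*exp(4*y)/4 - 27*y^2*exp(3*y) - 361*y^2*exp(2*y)/5 - 9*y*exp(3*y) - 722*y*exp(2*y)/5 - 39*y*exp(y) - 361*exp(2*y)/10 - 78*exp(y)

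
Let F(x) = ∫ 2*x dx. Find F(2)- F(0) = 4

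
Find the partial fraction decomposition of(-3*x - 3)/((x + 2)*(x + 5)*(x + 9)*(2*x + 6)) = -1/(14*(x + 9)) + 1/(4*(x + 5)) - 1/(4*(x + 3)) + 1/(14*(x + 2))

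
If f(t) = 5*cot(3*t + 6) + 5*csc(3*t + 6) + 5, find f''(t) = 90*cot(3*t + 6)^3 + 90*cot(3*t + 6)^2*csc(3*t + 6) + 90*cot(3*t + 6) + 45*csc(3*t + 6)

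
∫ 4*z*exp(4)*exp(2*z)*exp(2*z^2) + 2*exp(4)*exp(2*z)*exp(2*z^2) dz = exp(2*z^2 + 2*z + 4) + C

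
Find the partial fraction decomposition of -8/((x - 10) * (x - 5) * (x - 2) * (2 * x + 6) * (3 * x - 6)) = -1/(1950*(x + 3)) - 31/(10800*(x - 2)) - 1/(90*(x - 2)^2) + 1/(270*(x - 5)) - 1/(3120*(x - 10))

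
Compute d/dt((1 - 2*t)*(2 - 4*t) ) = 16*t - 8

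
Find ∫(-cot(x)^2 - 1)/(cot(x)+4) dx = log(cot(x) + 4) + C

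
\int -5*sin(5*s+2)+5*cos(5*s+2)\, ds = sqrt(2)*sin(5*s + pi/4 + 2) + C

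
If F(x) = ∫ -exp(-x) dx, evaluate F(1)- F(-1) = -E + exp(-1)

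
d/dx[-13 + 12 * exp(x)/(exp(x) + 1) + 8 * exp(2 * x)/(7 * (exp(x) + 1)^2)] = (100*exp(2*x) + 84*exp(x))/(7*exp(3*x) + 21*exp(2*x) + 21*exp(x) + 7)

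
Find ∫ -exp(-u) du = exp(-u) + C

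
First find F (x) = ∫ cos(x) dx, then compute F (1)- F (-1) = 2*sin(1)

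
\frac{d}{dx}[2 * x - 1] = 2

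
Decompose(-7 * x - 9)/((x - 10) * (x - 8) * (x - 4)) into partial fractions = -37/(24*(x - 4)) + 65/(8*(x - 8)) - 79/(12*(x - 10))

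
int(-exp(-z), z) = exp(-z) + C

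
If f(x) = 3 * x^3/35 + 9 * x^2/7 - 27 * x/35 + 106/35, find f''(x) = 18*x/35 + 18/7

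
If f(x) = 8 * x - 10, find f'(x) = 8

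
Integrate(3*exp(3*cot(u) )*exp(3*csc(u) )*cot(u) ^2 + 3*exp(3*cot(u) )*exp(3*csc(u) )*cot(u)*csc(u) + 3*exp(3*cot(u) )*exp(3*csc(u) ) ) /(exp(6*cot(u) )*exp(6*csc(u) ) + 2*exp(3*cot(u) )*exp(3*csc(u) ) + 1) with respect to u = 1/(exp(3*cot(u) + 3*csc(u)) + 1) + C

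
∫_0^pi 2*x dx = pi^2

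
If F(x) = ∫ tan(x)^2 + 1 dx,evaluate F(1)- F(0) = tan(1)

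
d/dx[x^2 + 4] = 2*x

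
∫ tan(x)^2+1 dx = tan(x) + C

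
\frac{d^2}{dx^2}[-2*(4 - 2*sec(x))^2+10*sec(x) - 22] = -48*tan(x)^4 - 64*tan(x)^2 - 16 - 42/cos(x) + 84/cos(x)^3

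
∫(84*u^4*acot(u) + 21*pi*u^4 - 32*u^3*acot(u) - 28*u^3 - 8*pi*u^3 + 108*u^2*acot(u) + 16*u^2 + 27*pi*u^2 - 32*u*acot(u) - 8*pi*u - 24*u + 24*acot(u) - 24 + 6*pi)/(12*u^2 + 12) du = (4*acot(u) + pi)*(7*u^3 - 4*u^2 + 6*u + 6)/12 + C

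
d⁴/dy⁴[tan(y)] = 24*tan(y)^5 + 40*tan(y)^3 + 16*tan(y)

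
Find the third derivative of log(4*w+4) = 2/(w^3 + 3*w^2 + 3*w + 1)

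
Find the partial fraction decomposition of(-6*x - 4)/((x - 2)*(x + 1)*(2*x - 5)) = -76/(7*(2*x - 5)) + 2/(21*(x + 1)) + 16/(3*(x - 2))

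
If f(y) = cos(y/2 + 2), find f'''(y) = sin(y/2 + 2)/8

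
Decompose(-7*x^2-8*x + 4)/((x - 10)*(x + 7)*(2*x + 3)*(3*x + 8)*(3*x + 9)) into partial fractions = -330/(1729*(3*x + 8)) - 4/(15939*(2*x + 3)) - 283/(29172*(x + 7)) + 35/(468*(x + 3)) - 388/(289731*(x - 10))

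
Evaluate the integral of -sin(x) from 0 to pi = -2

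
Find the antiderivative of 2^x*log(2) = 2^x + C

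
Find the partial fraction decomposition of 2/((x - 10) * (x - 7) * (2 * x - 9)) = 8/(55*(2*x - 9)) - 2/(15*(x - 7)) + 2/(33*(x - 10))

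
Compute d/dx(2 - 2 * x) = -2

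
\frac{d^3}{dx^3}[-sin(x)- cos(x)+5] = -sin(x) + cos(x)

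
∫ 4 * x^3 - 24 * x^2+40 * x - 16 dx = x^4 - 8*x^3 + 20*x^2 - 16*x + C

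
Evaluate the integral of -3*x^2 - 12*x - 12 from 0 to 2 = -56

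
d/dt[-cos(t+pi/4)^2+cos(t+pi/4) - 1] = -sin(t + pi/4) + cos(2*t)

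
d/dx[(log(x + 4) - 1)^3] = (3*log(x + 4)^2 - 6*log(x + 4) + 3)/(x + 4)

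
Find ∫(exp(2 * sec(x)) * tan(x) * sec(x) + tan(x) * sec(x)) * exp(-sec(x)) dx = 2*sinh(1/cos(x)) + C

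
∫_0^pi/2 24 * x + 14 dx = -4 + (-2*pi - 2)*(-3*pi/2 - 2)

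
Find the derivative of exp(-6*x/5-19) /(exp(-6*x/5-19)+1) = -6*exp(24*x/5 + 19)/(10*exp(19)*exp(24*x/5) + 5*exp(18*x/5) + 5*exp(38)*exp(6*x))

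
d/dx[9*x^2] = 18*x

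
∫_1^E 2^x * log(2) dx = -2 + 2^E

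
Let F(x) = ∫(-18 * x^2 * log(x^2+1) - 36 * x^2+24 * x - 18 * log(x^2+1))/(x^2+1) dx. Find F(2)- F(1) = -24*log(5) + 6*log(2)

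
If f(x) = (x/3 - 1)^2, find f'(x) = 2*x/9 - 2/3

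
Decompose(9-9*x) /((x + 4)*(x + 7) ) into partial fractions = -24/(x + 7) + 15/(x + 4)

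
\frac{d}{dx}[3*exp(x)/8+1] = 3*exp(x)/8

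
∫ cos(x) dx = sin(x) + C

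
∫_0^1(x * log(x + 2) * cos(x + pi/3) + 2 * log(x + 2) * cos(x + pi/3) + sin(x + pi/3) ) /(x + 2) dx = -sqrt(3)*log(2)/2 + log(3)*sin(1 + pi/3)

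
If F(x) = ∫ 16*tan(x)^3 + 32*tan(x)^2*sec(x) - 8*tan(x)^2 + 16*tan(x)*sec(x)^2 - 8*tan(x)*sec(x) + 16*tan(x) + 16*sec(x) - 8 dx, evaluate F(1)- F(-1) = 16*(-sin(2) + 4*sin(1))/(cos(2) + 1)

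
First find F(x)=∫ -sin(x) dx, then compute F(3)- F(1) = cos(3) - cos(1)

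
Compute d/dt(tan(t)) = cos(t)^(-2)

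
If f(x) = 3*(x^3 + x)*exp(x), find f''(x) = 3*x^3*exp(x) + 18*x^2*exp(x) + 21*x*exp(x) + 6*exp(x)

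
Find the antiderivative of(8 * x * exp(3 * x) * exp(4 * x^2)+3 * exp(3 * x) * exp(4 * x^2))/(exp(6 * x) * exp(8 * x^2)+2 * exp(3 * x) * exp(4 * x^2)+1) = (E*(exp(x*(4*x + 3)) + 1) + exp(x*(4*x + 3)))/(exp(x*(4*x + 3)) + 1) + C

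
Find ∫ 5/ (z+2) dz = 5*log(z + 2) + C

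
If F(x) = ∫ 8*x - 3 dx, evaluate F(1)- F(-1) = -6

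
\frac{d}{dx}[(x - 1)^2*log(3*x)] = (2*x^2*log(x) + x^2 + 2*x^2*log(3) - 2*x*log(x) - 2*x*log(3) - 2*x + 1)/x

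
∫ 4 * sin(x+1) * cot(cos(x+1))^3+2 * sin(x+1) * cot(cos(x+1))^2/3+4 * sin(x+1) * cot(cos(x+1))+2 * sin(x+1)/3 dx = 2*(3*cot(cos(x + 1)) + 1)*cot(cos(x + 1))/3 + C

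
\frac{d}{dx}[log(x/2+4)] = 1/(x + 8)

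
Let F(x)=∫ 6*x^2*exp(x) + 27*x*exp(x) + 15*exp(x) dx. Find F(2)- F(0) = 54*exp(2)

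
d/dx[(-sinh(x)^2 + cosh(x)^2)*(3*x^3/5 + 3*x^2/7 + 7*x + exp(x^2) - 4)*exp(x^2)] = (6*x^4/5 + 6*x^3/7 + 79*x^2/5 + 4*x*exp(x^2) - 50*x/7 + 7)*exp(x^2)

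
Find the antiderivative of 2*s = s^2 + C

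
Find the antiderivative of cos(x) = sin(x) + C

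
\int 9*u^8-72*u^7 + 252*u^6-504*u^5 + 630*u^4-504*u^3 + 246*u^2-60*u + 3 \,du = u^9 - 9*u^8 + 36*u^7 - 84*u^6 + 126*u^5 - 126*u^4 + 82*u^3 - 30*u^2 + 3*u + C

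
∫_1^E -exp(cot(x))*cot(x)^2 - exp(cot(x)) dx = -exp(cot(1)) + exp(cot(E))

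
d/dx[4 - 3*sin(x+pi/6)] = -3*cos(x + pi/6)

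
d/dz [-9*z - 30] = -9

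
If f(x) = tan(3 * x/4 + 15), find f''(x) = 9*tan(3*x/4 + 15)^3/8 + 9*tan(3*x/4 + 15)/8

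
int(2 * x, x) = x^2 + C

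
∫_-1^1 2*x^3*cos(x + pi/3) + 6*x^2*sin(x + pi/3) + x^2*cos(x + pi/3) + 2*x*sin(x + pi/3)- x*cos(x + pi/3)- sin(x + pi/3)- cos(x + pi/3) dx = sqrt(3)*cos(1)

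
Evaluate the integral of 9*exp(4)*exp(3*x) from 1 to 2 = -3*exp(7) + 3*exp(10)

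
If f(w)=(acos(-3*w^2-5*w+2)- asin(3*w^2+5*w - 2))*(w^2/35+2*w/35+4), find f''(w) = 2*acos(-3*w^2 - 5*w + 2)/35 - 2*asin(3*w^2 + 5*w - 2)/35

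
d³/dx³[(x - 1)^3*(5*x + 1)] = 120*x - 84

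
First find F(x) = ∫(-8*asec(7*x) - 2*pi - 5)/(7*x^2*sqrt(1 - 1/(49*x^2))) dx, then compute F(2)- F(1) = -4*(pi/4 + asec(14))^2 - 5*asec(14) + 5*asec(7) + 4*(pi/4 + asec(7))^2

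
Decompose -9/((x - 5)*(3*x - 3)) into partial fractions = 3/(4*(x - 1)) - 3/(4*(x - 5))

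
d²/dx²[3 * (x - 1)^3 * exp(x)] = 3*x^3*exp(x) + 9*x^2*exp(x) - 9*x*exp(x) - 3*exp(x)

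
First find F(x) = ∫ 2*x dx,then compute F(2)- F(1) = 3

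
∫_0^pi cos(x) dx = 0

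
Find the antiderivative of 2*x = x^2 + C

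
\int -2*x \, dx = -x^2 + C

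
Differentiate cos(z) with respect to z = -sin(z)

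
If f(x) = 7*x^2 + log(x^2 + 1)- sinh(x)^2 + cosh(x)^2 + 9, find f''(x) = (14*x^4 + 26*x^2 + 16)/(x^4 + 2*x^2 + 1)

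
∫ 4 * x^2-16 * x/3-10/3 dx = 4*x^3/3 - 8*x^2/3 - 10*x/3 + C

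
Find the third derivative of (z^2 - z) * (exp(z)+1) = z^2*exp(z) + 5*z*exp(z) + 3*exp(z)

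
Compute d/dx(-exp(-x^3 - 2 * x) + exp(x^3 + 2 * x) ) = (3*x^2*exp(2*x^3 + 4*x) + 3*x^2 + 2*exp(2*x^3 + 4*x) + 2)*exp(-x^3 - 2*x)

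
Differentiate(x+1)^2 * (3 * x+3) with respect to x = 9*x^2 + 18*x + 9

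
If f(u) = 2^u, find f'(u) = 2^u*log(2)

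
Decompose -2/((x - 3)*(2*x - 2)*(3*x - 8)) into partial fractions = 9/(5*(3*x - 8)) - 1/(10*(x - 1)) - 1/(2*(x - 3))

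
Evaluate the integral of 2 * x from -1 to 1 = 0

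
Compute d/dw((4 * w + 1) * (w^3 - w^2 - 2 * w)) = 16*w^3 - 9*w^2 - 18*w - 2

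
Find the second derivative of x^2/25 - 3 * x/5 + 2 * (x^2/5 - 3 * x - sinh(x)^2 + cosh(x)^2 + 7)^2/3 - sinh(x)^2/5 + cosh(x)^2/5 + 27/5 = 8*x^2/25 - 24*x/5 + 1226/75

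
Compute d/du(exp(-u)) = -exp(-u)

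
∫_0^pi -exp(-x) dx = -1 + exp(-pi)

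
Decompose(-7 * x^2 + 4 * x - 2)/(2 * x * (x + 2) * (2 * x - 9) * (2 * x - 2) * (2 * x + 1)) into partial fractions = 23/(180*(2*x + 1)) - 503/(16380*(2*x - 9)) - 19/(468*(x + 2)) + 5/(252*(x - 1)) - 1/(36*x)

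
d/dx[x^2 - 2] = 2*x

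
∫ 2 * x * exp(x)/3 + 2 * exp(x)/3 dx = 2*x*exp(x)/3 + C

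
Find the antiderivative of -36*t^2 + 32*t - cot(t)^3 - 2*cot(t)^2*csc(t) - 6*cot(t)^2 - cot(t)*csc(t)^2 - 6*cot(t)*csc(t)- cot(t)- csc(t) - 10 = -4*t*(t - 1)*(3*t - 1) + (cot(t) + csc(t))^2/2 + 6*cot(t) + 6*csc(t) + C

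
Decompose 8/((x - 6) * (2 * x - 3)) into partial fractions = -16/(9*(2*x - 3)) + 8/(9*(x - 6))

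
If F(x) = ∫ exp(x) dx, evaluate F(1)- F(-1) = E - exp(-1)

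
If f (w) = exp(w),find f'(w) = exp(w)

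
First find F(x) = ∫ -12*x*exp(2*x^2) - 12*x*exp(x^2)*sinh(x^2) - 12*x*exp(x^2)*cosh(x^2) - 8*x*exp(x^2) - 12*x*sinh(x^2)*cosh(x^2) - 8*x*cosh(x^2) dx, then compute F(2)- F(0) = -3*(sinh(4) + exp(4))^2 - 4*exp(4) - 4*sinh(4) + 7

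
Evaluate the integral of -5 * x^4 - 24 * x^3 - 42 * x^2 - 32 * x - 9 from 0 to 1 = -46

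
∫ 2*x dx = x^2 + C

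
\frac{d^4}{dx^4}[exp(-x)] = exp(-x)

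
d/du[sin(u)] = cos(u)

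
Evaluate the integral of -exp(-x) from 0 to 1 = -1 + exp(-1)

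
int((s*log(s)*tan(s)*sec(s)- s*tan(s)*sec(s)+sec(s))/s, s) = (log(s) - 1)*sec(s) + C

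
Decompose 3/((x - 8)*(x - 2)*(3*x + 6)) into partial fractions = 1/(40*(x + 2)) - 1/(24*(x - 2)) + 1/(60*(x - 8))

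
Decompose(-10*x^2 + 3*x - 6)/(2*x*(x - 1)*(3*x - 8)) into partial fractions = -311/(40*(3*x - 8)) + 13/(10*(x - 1)) - 3/(8*x)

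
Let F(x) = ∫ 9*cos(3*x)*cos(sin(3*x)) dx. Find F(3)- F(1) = -3*sin(sin(3)) + 3*sin(sin(9))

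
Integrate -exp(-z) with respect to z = exp(-z) + C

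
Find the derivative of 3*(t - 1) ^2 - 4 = 6*t - 6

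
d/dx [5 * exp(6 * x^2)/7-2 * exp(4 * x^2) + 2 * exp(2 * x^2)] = 60*x*exp(6*x^2)/7 - 16*x*exp(4*x^2) + 8*x*exp(2*x^2)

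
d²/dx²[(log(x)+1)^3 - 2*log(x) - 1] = (5 - 3*log(x)^2)/x^2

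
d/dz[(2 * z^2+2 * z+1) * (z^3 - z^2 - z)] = 10*z^4 - 9*z^2 - 6*z - 1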